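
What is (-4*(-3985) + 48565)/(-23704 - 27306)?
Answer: -12901/10202 ≈ -1.2646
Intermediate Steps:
(-4*(-3985) + 48565)/(-23704 - 27306) = (15940 + 48565)/(-51010) = 64505*(-1/51010) = -12901/10202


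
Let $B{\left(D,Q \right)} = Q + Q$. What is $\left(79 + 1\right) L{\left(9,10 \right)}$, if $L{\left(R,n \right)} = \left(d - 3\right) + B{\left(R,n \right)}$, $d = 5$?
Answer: $1760$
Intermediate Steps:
$B{\left(D,Q \right)} = 2 Q$
$L{\left(R,n \right)} = 2 + 2 n$ ($L{\left(R,n \right)} = \left(5 - 3\right) + 2 n = 2 + 2 n$)
$\left(79 + 1\right) L{\left(9,10 \right)} = \left(79 + 1\right) \left(2 + 2 \cdot 10\right) = 80 \left(2 + 20\right) = 80 \cdot 22 = 1760$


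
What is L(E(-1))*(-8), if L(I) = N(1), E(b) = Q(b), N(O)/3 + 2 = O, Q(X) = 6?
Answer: 24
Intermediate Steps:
N(O) = -6 + 3*O
E(b) = 6
L(I) = -3 (L(I) = -6 + 3*1 = -6 + 3 = -3)
L(E(-1))*(-8) = -3*(-8) = 24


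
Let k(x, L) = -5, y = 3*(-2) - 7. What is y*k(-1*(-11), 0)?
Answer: 65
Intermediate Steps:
y = -13 (y = -6 - 7 = -13)
y*k(-1*(-11), 0) = -13*(-5) = 65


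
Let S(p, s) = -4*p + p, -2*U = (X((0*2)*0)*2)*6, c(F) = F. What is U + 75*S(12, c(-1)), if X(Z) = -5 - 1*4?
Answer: -2646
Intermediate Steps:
X(Z) = -9 (X(Z) = -5 - 4 = -9)
U = 54 (U = -(-9*2)*6/2 = -(-9)*6 = -½*(-108) = 54)
S(p, s) = -3*p
U + 75*S(12, c(-1)) = 54 + 75*(-3*12) = 54 + 75*(-36) = 54 - 2700 = -2646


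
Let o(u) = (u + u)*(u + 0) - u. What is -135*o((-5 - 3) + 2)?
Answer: -10530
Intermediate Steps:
o(u) = -u + 2*u² (o(u) = (2*u)*u - u = 2*u² - u = -u + 2*u²)
-135*o((-5 - 3) + 2) = -135*((-5 - 3) + 2)*(-1 + 2*((-5 - 3) + 2)) = -135*(-8 + 2)*(-1 + 2*(-8 + 2)) = -(-810)*(-1 + 2*(-6)) = -(-810)*(-1 - 12) = -(-810)*(-13) = -135*78 = -10530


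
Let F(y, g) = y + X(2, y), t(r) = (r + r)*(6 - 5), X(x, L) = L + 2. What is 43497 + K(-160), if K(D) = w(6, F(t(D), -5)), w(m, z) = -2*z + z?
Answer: 44135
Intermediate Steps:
X(x, L) = 2 + L
t(r) = 2*r (t(r) = (2*r)*1 = 2*r)
F(y, g) = 2 + 2*y (F(y, g) = y + (2 + y) = 2 + 2*y)
w(m, z) = -z
K(D) = -2 - 4*D (K(D) = -(2 + 2*(2*D)) = -(2 + 4*D) = -2 - 4*D)
43497 + K(-160) = 43497 + (-2 - 4*(-160)) = 43497 + (-2 + 640) = 43497 + 638 = 44135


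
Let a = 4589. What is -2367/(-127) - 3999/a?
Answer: 10354290/582803 ≈ 17.766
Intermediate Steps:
-2367/(-127) - 3999/a = -2367/(-127) - 3999/4589 = -2367*(-1/127) - 3999*1/4589 = 2367/127 - 3999/4589 = 10354290/582803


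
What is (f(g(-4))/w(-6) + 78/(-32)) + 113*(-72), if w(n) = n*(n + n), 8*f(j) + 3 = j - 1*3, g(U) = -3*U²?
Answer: -260433/32 ≈ -8138.5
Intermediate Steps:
f(j) = -¾ + j/8 (f(j) = -3/8 + (j - 1*3)/8 = -3/8 + (j - 3)/8 = -3/8 + (-3 + j)/8 = -3/8 + (-3/8 + j/8) = -¾ + j/8)
w(n) = 2*n² (w(n) = n*(2*n) = 2*n²)
(f(g(-4))/w(-6) + 78/(-32)) + 113*(-72) = ((-¾ + (-3*(-4)²)/8)/((2*(-6)²)) + 78/(-32)) + 113*(-72) = ((-¾ + (-3*16)/8)/((2*36)) + 78*(-1/32)) - 8136 = ((-¾ + (⅛)*(-48))/72 - 39/16) - 8136 = ((-¾ - 6)*(1/72) - 39/16) - 8136 = (-27/4*1/72 - 39/16) - 8136 = (-3/32 - 39/16) - 8136 = -81/32 - 8136 = -260433/32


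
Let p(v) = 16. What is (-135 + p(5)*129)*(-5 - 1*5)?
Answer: -19290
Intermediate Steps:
(-135 + p(5)*129)*(-5 - 1*5) = (-135 + 16*129)*(-5 - 1*5) = (-135 + 2064)*(-5 - 5) = 1929*(-10) = -19290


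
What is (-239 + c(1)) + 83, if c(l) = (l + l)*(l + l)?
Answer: -152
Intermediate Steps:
c(l) = 4*l**2 (c(l) = (2*l)*(2*l) = 4*l**2)
(-239 + c(1)) + 83 = (-239 + 4*1**2) + 83 = (-239 + 4*1) + 83 = (-239 + 4) + 83 = -235 + 83 = -152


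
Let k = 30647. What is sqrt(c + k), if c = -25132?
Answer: sqrt(5515) ≈ 74.263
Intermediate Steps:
sqrt(c + k) = sqrt(-25132 + 30647) = sqrt(5515)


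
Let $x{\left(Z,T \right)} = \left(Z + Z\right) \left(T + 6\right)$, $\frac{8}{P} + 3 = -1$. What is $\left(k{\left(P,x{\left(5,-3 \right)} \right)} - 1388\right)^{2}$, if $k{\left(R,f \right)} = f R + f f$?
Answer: $300304$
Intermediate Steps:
$P = -2$ ($P = \frac{8}{-3 - 1} = \frac{8}{-4} = 8 \left(- \frac{1}{4}\right) = -2$)
$x{\left(Z,T \right)} = 2 Z \left(6 + T\right)$
$k{\left(R,f \right)} = f^{2} + R f$ ($k{\left(R,f \right)} = R f + f^{2} = f^{2} + R f$)
$\left(k{\left(P,x{\left(5,-3 \right)} \right)} - 1388\right)^{2} = \left(2 \cdot 5 \left(6 - 3\right) \left(-2 + 2 \cdot 5 \left(6 - 3\right)\right) - 1388\right)^{2} = \left(2 \cdot 5 \cdot 3 \left(-2 + 2 \cdot 5 \cdot 3\right) - 1388\right)^{2} = \left(30 \left(-2 + 30\right) - 1388\right)^{2} = \left(30 \cdot 28 - 1388\right)^{2} = \left(840 - 1388\right)^{2} = \left(-548\right)^{2} = 300304$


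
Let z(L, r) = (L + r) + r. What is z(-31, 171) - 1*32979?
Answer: -32668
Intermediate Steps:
z(L, r) = L + 2*r
z(-31, 171) - 1*32979 = (-31 + 2*171) - 1*32979 = (-31 + 342) - 32979 = 311 - 32979 = -32668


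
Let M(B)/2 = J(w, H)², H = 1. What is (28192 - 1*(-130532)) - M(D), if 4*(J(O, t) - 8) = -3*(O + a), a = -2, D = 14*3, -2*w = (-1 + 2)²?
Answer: 5072927/32 ≈ 1.5853e+5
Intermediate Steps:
w = -½ (w = -(-1 + 2)²/2 = -½*1² = -½*1 = -½ ≈ -0.50000)
D = 42
J(O, t) = 19/2 - 3*O/4 (J(O, t) = 8 + (-3*(O - 2))/4 = 8 + (-3*(-2 + O))/4 = 8 + (6 - 3*O)/4 = 8 + (3/2 - 3*O/4) = 19/2 - 3*O/4)
M(B) = 6241/32 (M(B) = 2*(19/2 - ¾*(-½))² = 2*(19/2 + 3/8)² = 2*(79/8)² = 2*(6241/64) = 6241/32)
(28192 - 1*(-130532)) - M(D) = (28192 - 1*(-130532)) - 1*6241/32 = (28192 + 130532) - 6241/32 = 158724 - 6241/32 = 5072927/32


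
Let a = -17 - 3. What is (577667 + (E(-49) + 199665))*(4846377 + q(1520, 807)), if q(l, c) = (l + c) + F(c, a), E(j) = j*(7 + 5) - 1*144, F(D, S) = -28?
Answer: 3765481781600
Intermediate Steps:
a = -20
E(j) = -144 + 12*j (E(j) = j*12 - 144 = 12*j - 144 = -144 + 12*j)
q(l, c) = -28 + c + l (q(l, c) = (l + c) - 28 = (c + l) - 28 = -28 + c + l)
(577667 + (E(-49) + 199665))*(4846377 + q(1520, 807)) = (577667 + ((-144 + 12*(-49)) + 199665))*(4846377 + (-28 + 807 + 1520)) = (577667 + ((-144 - 588) + 199665))*(4846377 + 2299) = (577667 + (-732 + 199665))*4848676 = (577667 + 198933)*4848676 = 776600*4848676 = 3765481781600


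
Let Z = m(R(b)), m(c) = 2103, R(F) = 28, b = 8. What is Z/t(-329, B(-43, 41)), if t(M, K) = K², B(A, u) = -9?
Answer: 701/27 ≈ 25.963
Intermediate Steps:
Z = 2103
Z/t(-329, B(-43, 41)) = 2103/((-9)²) = 2103/81 = 2103*(1/81) = 701/27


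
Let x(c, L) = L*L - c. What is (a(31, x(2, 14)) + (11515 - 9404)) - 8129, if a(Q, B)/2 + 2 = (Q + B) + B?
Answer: -5184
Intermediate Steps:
x(c, L) = L² - c
a(Q, B) = -4 + 2*Q + 4*B (a(Q, B) = -4 + 2*((Q + B) + B) = -4 + 2*((B + Q) + B) = -4 + 2*(Q + 2*B) = -4 + (2*Q + 4*B) = -4 + 2*Q + 4*B)
(a(31, x(2, 14)) + (11515 - 9404)) - 8129 = ((-4 + 2*31 + 4*(14² - 1*2)) + (11515 - 9404)) - 8129 = ((-4 + 62 + 4*(196 - 2)) + 2111) - 8129 = ((-4 + 62 + 4*194) + 2111) - 8129 = ((-4 + 62 + 776) + 2111) - 8129 = (834 + 2111) - 8129 = 2945 - 8129 = -5184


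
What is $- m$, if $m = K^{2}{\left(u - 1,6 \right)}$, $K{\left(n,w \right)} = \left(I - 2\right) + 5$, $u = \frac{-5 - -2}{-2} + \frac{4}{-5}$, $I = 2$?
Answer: $-25$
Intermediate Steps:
$u = \frac{7}{10}$ ($u = \left(-5 + 2\right) \left(- \frac{1}{2}\right) + 4 \left(- \frac{1}{5}\right) = \left(-3\right) \left(- \frac{1}{2}\right) - \frac{4}{5} = \frac{3}{2} - \frac{4}{5} = \frac{7}{10} \approx 0.7$)
$K{\left(n,w \right)} = 5$ ($K{\left(n,w \right)} = \left(2 - 2\right) + 5 = 0 + 5 = 5$)
$m = 25$ ($m = 5^{2} = 25$)
$- m = \left(-1\right) 25 = -25$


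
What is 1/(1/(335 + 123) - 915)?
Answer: -458/419069 ≈ -0.0010929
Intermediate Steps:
1/(1/(335 + 123) - 915) = 1/(1/458 - 915) = 1/(-419069/458) = -458/419069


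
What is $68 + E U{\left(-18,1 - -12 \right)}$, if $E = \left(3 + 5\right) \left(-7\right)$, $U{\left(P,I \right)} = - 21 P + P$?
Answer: $-20092$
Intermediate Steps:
$U{\left(P,I \right)} = - 20 P$
$E = -56$ ($E = 8 \left(-7\right) = -56$)
$68 + E U{\left(-18,1 - -12 \right)} = 68 - 56 \left(\left(-20\right) \left(-18\right)\right) = 68 - 20160 = -20092$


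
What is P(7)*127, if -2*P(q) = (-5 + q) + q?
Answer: -1143/2 ≈ -571.50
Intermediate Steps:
P(q) = 5/2 - q (P(q) = -((-5 + q) + q)/2 = -(-5 + 2*q)/2 = 5/2 - q)
P(7)*127 = (5/2 - 1*7)*127 = (5/2 - 7)*127 = -9/2*127 = -1143/2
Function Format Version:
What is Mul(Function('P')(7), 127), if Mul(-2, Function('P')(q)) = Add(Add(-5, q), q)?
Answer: Rational(-1143, 2) ≈ -571.50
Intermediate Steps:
Function('P')(q) = Add(Rational(5, 2), Mul(-1, q)) (Function('P')(q) = Mul(Rational(-1, 2), Add(Add(-5, q), q)) = Mul(Rational(-1, 2), Add(-5, Mul(2, q))) = Add(Rational(5, 2), Mul(-1, q)))
Mul(Function('P')(7), 127) = Mul(Add(Rational(5, 2), Mul(-1, 7)), 127) = Mul(Add(Rational(5, 2), -7), 127) = Mul(Rational(-9, 2), 127) = Rational(-1143, 2)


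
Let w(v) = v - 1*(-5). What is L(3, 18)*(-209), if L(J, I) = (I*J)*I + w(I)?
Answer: -207955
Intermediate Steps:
w(v) = 5 + v (w(v) = v + 5 = 5 + v)
L(J, I) = 5 + I + J*I² (L(J, I) = (I*J)*I + (5 + I) = J*I² + (5 + I) = 5 + I + J*I²)
L(3, 18)*(-209) = (5 + 18 + 3*18²)*(-209) = (5 + 18 + 3*324)*(-209) = (5 + 18 + 972)*(-209) = 995*(-209) = -207955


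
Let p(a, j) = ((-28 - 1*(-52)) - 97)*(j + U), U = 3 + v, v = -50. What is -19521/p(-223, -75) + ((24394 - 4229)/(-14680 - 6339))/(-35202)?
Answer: -3610904969777/1647411480807 ≈ -2.1919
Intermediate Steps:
U = -47 (U = 3 - 50 = -47)
p(a, j) = 3431 - 73*j (p(a, j) = ((-28 - 1*(-52)) - 97)*(j - 47) = ((-28 + 52) - 97)*(-47 + j) = (24 - 97)*(-47 + j) = -73*(-47 + j) = 3431 - 73*j)
-19521/p(-223, -75) + ((24394 - 4229)/(-14680 - 6339))/(-35202) = -19521/(3431 - 73*(-75)) + ((24394 - 4229)/(-14680 - 6339))/(-35202) = -19521/(3431 + 5475) + (20165/(-21019))*(-1/35202) = -19521/8906 + (20165*(-1/21019))*(-1/35202) = -19521*1/8906 - 20165/21019*(-1/35202) = -19521/8906 + 20165/739910838 = -3610904969777/1647411480807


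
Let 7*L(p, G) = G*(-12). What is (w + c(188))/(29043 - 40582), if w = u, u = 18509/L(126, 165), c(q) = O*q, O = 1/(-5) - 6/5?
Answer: 650699/22847220 ≈ 0.028480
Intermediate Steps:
L(p, G) = -12*G/7 (L(p, G) = (G*(-12))/7 = (-12*G)/7 = -12*G/7)
O = -7/5 (O = 1*(-1/5) - 6*1/5 = -1/5 - 6/5 = -7/5 ≈ -1.4000)
c(q) = -7*q/5
u = -129563/1980 (u = 18509/((-12/7*165)) = 18509/(-1980/7) = 18509*(-7/1980) = -129563/1980 ≈ -65.436)
w = -129563/1980 ≈ -65.436
(w + c(188))/(29043 - 40582) = (-129563/1980 - 7/5*188)/(29043 - 40582) = (-129563/1980 - 1316/5)/(-11539) = -650699/1980*(-1/11539) = 650699/22847220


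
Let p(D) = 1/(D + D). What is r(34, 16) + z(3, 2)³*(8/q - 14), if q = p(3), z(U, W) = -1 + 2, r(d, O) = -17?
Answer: 17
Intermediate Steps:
p(D) = 1/(2*D)
z(U, W) = 1
q = ⅙ (q = (½)/3 = (½)*(⅓) = ⅙ ≈ 0.16667)
r(34, 16) + z(3, 2)³*(8/q - 14) = -17 + 1³*(8/(⅙) - 14) = -17 + 1*(6*8 - 14) = -17 + 1*(48 - 14) = -17 + 1*34 = -17 + 34 = 17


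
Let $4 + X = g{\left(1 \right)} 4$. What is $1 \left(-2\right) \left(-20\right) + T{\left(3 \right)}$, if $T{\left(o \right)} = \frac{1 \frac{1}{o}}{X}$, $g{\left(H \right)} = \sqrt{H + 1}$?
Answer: $\frac{481}{12} + \frac{\sqrt{2}}{12} \approx 40.201$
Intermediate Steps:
$g{\left(H \right)} = \sqrt{1 + H}$
$X = -4 + 4 \sqrt{2}$ ($X = -4 + \sqrt{1 + 1} \cdot 4 = -4 + \sqrt{2} \cdot 4 = -4 + 4 \sqrt{2} \approx 1.6569$)
$T{\left(o \right)} = \frac{1}{o \left(-4 + 4 \sqrt{2}\right)}$ ($T{\left(o \right)} = \frac{1 \frac{1}{o}}{-4 + 4 \sqrt{2}} = \frac{1}{o \left(-4 + 4 \sqrt{2}\right)}$)
$1 \left(-2\right) \left(-20\right) + T{\left(3 \right)} = 1 \left(-2\right) \left(-20\right) + \frac{1}{4 \cdot 3 \left(-1 + \sqrt{2}\right)} = \left(-2\right) \left(-20\right) + \frac{1}{4} \cdot \frac{1}{3} \frac{1}{-1 + \sqrt{2}} = 40 + \frac{1}{12 \left(-1 + \sqrt{2}\right)}$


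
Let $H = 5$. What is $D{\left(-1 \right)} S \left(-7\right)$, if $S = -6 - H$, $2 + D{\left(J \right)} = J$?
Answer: $-231$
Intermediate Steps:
$D{\left(J \right)} = -2 + J$
$S = -11$ ($S = -6 - 5 = -11$)
$D{\left(-1 \right)} S \left(-7\right) = \left(-2 - 1\right) \left(-11\right) \left(-7\right) = \left(-3\right) \left(-11\right) \left(-7\right) = 33 \left(-7\right) = -231$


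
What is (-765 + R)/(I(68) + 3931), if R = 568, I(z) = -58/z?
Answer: -6698/133625 ≈ -0.050125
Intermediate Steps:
(-765 + R)/(I(68) + 3931) = (-765 + 568)/(-58/68 + 3931) = -197/(-58*1/68 + 3931) = -197/(-29/34 + 3931) = -197/133625/34 = -197*34/133625 = -6698/133625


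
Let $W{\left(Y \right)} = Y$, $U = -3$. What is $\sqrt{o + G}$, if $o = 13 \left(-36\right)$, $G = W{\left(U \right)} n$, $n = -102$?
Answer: $9 i \sqrt{2} \approx 12.728 i$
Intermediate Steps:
$G = 306$ ($G = \left(-3\right) \left(-102\right) = 306$)
$o = -468$
$\sqrt{o + G} = \sqrt{-468 + 306} = \sqrt{-162} = 9 i \sqrt{2}$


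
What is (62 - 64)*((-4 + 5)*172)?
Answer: -344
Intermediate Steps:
(62 - 64)*((-4 + 5)*172) = -2*172 = -344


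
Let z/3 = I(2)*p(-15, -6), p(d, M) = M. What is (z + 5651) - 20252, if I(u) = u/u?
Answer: -14619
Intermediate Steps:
I(u) = 1
z = -18 (z = 3*(1*(-6)) = 3*(-6) = -18)
(z + 5651) - 20252 = (-18 + 5651) - 20252 = 5633 - 20252 = -14619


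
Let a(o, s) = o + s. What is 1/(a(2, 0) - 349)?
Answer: -1/347 ≈ -0.0028818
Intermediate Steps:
1/(a(2, 0) - 349) = 1/((2 + 0) - 349) = 1/(2 - 349) = 1/(-347) = -1/347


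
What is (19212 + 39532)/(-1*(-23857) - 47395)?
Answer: -29372/11769 ≈ -2.4957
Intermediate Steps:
(19212 + 39532)/(-1*(-23857) - 47395) = 58744/(23857 - 47395) = 58744/(-23538) = 58744*(-1/23538) = -29372/11769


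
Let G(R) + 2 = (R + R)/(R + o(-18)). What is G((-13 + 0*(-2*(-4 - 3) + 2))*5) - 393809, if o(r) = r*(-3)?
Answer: -4331791/11 ≈ -3.9380e+5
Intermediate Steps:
o(r) = -3*r
G(R) = -2 + 2*R/(54 + R) (G(R) = -2 + (R + R)/(R - 3*(-18)) = -2 + (2*R)/(R + 54) = -2 + (2*R)/(54 + R) = -2 + 2*R/(54 + R))
G((-13 + 0*(-2*(-4 - 3) + 2))*5) - 393809 = -108/(54 + (-13 + 0*(-2*(-4 - 3) + 2))*5) - 393809 = -108/(54 + (-13 + 0*(-2*(-7) + 2))*5) - 393809 = -108/(54 + (-13 + 0*(14 + 2))*5) - 393809 = -108/(54 + (-13 + 0*16)*5) - 393809 = -108/(54 + (-13 + 0)*5) - 393809 = -108/(54 - 13*5) - 393809 = -108/(54 - 65) - 393809 = -108/(-11) - 393809 = -108*(-1/11) - 393809 = 108/11 - 393809 = -4331791/11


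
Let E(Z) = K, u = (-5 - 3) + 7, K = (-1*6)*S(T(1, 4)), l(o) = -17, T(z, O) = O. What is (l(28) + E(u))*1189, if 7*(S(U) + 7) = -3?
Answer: 229477/7 ≈ 32782.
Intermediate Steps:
S(U) = -52/7 (S(U) = -7 + (⅐)*(-3) = -7 - 3/7 = -52/7)
K = 312/7 (K = -1*6*(-52/7) = -6*(-52/7) = 312/7 ≈ 44.571)
u = -1 (u = -8 + 7 = -1)
E(Z) = 312/7
(l(28) + E(u))*1189 = (-17 + 312/7)*1189 = (193/7)*1189 = 229477/7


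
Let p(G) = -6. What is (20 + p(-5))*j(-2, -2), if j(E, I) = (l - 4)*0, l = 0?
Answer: 0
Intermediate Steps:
j(E, I) = 0 (j(E, I) = (0 - 4)*0 = -4*0 = 0)
(20 + p(-5))*j(-2, -2) = (20 - 6)*0 = 14*0 = 0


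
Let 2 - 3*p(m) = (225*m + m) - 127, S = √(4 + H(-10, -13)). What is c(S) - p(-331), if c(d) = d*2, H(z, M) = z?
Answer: -74935/3 + 2*I*√6 ≈ -24978.0 + 4.899*I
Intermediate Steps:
S = I*√6 (S = √(4 - 10) = √(-6) = I*√6 ≈ 2.4495*I)
p(m) = 43 - 226*m/3 (p(m) = ⅔ - ((225*m + m) - 127)/3 = ⅔ - (226*m - 127)/3 = ⅔ - (-127 + 226*m)/3 = ⅔ + (127/3 - 226*m/3) = 43 - 226*m/3)
c(d) = 2*d
c(S) - p(-331) = 2*(I*√6) - (43 - 226/3*(-331)) = 2*I*√6 - (43 + 74806/3) = 2*I*√6 - 1*74935/3 = 2*I*√6 - 74935/3 = -74935/3 + 2*I*√6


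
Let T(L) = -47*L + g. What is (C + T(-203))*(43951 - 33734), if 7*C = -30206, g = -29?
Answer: 371674026/7 ≈ 5.3096e+7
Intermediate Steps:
C = -30206/7 (C = (⅐)*(-30206) = -30206/7 ≈ -4315.1)
T(L) = -29 - 47*L (T(L) = -47*L - 29 = -29 - 47*L)
(C + T(-203))*(43951 - 33734) = (-30206/7 + (-29 - 47*(-203)))*(43951 - 33734) = (-30206/7 + (-29 + 9541))*10217 = (-30206/7 + 9512)*10217 = (36378/7)*10217 = 371674026/7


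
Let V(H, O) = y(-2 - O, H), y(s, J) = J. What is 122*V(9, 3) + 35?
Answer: 1133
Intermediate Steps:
V(H, O) = H
122*V(9, 3) + 35 = 122*9 + 35 = 1098 + 35 = 1133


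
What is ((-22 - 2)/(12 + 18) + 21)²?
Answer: 10201/25 ≈ 408.04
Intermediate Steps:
((-22 - 2)/(12 + 18) + 21)² = (-24/30 + 21)² = (-24*1/30 + 21)² = (-⅘ + 21)² = (101/5)² = 10201/25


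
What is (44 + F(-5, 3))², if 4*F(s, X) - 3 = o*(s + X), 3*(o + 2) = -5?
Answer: 312481/144 ≈ 2170.0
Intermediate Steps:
o = -11/3 (o = -2 + (⅓)*(-5) = -2 - 5/3 = -11/3 ≈ -3.6667)
F(s, X) = ¾ - 11*X/12 - 11*s/12 (F(s, X) = ¾ + (-11*(s + X)/3)/4 = ¾ + (-11*(X + s)/3)/4 = ¾ + (-11*X/3 - 11*s/3)/4 = ¾ + (-11*X/12 - 11*s/12) = ¾ - 11*X/12 - 11*s/12)
(44 + F(-5, 3))² = (44 + (¾ - 11/12*3 - 11/12*(-5)))² = (44 + (¾ - 11/4 + 55/12))² = (44 + 31/12)² = (559/12)² = 312481/144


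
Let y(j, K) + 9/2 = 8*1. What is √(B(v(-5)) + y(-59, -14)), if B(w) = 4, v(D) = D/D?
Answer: √30/2 ≈ 2.7386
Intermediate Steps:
v(D) = 1
y(j, K) = 7/2 (y(j, K) = -9/2 + 8*1 = -9/2 + 8 = 7/2)
√(B(v(-5)) + y(-59, -14)) = √(4 + 7/2) = √(15/2) = √30/2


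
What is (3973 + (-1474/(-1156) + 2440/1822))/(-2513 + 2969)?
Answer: 697797167/80036816 ≈ 8.7184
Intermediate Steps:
(3973 + (-1474/(-1156) + 2440/1822))/(-2513 + 2969) = (3973 + (-1474*(-1/1156) + 2440*(1/1822)))/456 = (3973 + (737/578 + 1220/911))*(1/456) = (3973 + 1376567/526558)*(1/456) = (2093391501/526558)*(1/456) = 697797167/80036816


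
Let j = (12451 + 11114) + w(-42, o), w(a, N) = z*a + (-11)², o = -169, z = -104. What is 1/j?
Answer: 1/28054 ≈ 3.5646e-5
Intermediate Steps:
w(a, N) = 121 - 104*a (w(a, N) = -104*a + (-11)² = -104*a + 121 = 121 - 104*a)
j = 28054 (j = (12451 + 11114) + (121 - 104*(-42)) = 23565 + (121 + 4368) = 23565 + 4489 = 28054)
1/j = 1/28054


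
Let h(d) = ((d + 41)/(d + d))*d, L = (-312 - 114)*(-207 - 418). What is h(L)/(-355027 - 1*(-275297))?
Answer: -266291/159460 ≈ -1.6700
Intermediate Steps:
L = 266250 (L = -426*(-625) = 266250)
h(d) = 41/2 + d/2 (h(d) = ((41 + d)/((2*d)))*d = ((41 + d)*(1/(2*d)))*d = ((41 + d)/(2*d))*d = 41/2 + d/2)
h(L)/(-355027 - 1*(-275297)) = (41/2 + (½)*266250)/(-355027 - 1*(-275297)) = (41/2 + 133125)/(-355027 + 275297) = (266291/2)/(-79730) = (266291/2)*(-1/79730) = -266291/159460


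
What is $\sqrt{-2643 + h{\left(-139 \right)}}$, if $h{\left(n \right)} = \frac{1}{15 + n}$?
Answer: $\frac{i \sqrt{10159723}}{62} \approx 51.41 i$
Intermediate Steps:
$\sqrt{-2643 + h{\left(-139 \right)}} = \sqrt{-2643 + \frac{1}{15 - 139}} = \sqrt{-2643 + \frac{1}{-124}} = \sqrt{-2643 - \frac{1}{124}} = \sqrt{- \frac{327733}{124}} = \frac{i \sqrt{10159723}}{62}$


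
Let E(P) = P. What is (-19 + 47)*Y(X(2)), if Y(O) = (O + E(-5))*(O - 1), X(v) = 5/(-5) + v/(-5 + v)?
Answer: 4480/9 ≈ 497.78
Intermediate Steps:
X(v) = -1 + v/(-5 + v) (X(v) = 5*(-⅕) + v/(-5 + v) = -1 + v/(-5 + v))
Y(O) = (-1 + O)*(-5 + O) (Y(O) = (O - 5)*(O - 1) = (-5 + O)*(-1 + O) = (-1 + O)*(-5 + O))
(-19 + 47)*Y(X(2)) = (-19 + 47)*(5 + (5/(-5 + 2))² - 30/(-5 + 2)) = 28*(5 + (5/(-3))² - 30/(-3)) = 28*(5 + (5*(-⅓))² - 30*(-1)/3) = 28*(5 + (-5/3)² - 6*(-5/3)) = 28*(5 + 25/9 + 10) = 28*(160/9) = 4480/9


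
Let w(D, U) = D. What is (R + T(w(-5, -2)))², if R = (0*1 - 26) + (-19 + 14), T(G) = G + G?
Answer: 1681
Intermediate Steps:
T(G) = 2*G
R = -31 (R = (0 - 26) - 5 = -26 - 5 = -31)
(R + T(w(-5, -2)))² = (-31 + 2*(-5))² = (-31 - 10)² = (-41)² = 1681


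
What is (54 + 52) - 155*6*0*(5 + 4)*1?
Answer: 106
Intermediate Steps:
(54 + 52) - 155*6*0*(5 + 4)*1 = 106 - 0*9*1 = 106 - 0*9 = 106 - 155*0 = 106 + 0 = 106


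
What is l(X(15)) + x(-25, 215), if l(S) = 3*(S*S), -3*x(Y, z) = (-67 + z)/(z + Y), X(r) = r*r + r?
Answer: 49247926/285 ≈ 1.7280e+5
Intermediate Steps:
X(r) = r + r² (X(r) = r² + r = r + r²)
x(Y, z) = -(-67 + z)/(3*(Y + z)) (x(Y, z) = -(-67 + z)/(3*(z + Y)) = -(-67 + z)/(3*(Y + z)))
l(S) = 3*S²
l(X(15)) + x(-25, 215) = 3*(15*(1 + 15))² + (67 - 1*215)/(3*(-25 + 215)) = 3*(15*16)² + (⅓)*(67 - 215)/190 = 3*240² + (⅓)*(1/190)*(-148) = 3*57600 - 74/285 = 172800 - 74/285 = 49247926/285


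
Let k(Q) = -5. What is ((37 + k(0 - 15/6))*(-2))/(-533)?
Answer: 64/533 ≈ 0.12007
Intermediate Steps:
((37 + k(0 - 15/6))*(-2))/(-533) = ((37 - 5)*(-2))/(-533) = (32*(-2))*(-1/533) = -64*(-1/533) = 64/533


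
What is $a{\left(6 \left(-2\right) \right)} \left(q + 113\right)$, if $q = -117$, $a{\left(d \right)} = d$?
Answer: $48$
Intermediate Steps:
$a{\left(6 \left(-2\right) \right)} \left(q + 113\right) = 6 \left(-2\right) \left(-117 + 113\right) = \left(-12\right) \left(-4\right) = 48$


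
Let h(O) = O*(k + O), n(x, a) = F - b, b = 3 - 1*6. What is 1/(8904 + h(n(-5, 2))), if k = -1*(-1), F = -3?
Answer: 1/8904 ≈ 0.00011231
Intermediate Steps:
b = -3 (b = 3 - 6 = -3)
n(x, a) = 0 (n(x, a) = -3 - 1*(-3) = -3 + 3 = 0)
k = 1
h(O) = O*(1 + O)
1/(8904 + h(n(-5, 2))) = 1/(8904 + 0*(1 + 0)) = 1/(8904 + 0*1) = 1/(8904 + 0) = 1/8904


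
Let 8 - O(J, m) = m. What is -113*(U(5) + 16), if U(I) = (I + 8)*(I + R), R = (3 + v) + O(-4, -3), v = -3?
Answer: -25312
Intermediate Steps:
O(J, m) = 8 - m
R = 11 (R = (3 - 3) + (8 - 1*(-3)) = 0 + (8 + 3) = 0 + 11 = 11)
U(I) = (8 + I)*(11 + I) (U(I) = (I + 8)*(I + 11) = (8 + I)*(11 + I))
-113*(U(5) + 16) = -113*((88 + 5² + 19*5) + 16) = -113*((88 + 25 + 95) + 16) = -113*(208 + 16) = -113*224 = -25312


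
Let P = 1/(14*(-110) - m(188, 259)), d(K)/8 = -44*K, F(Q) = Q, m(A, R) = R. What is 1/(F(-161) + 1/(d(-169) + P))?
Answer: -107018911/17230042872 ≈ -0.0062112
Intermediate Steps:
d(K) = -352*K (d(K) = 8*(-44*K) = -352*K)
P = -1/1799 (P = 1/(14*(-110) - 1*259) = 1/(-1540 - 259) = 1/(-1799) = -1/1799 ≈ -0.00055586)
1/(F(-161) + 1/(d(-169) + P)) = 1/(-161 + 1/(-352*(-169) - 1/1799)) = 1/(-161 + 1/(59488 - 1/1799)) = 1/(-161 + 1/(107018911/1799)) = 1/(-161 + 1799/107018911) = 1/(-17230042872/107018911) = -107018911/17230042872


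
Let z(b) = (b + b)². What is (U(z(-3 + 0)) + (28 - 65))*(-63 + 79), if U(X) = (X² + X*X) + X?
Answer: 41456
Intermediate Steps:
z(b) = 4*b² (z(b) = (2*b)² = 4*b²)
U(X) = X + 2*X² (U(X) = (X² + X²) + X = 2*X² + X = X + 2*X²)
(U(z(-3 + 0)) + (28 - 65))*(-63 + 79) = ((4*(-3 + 0)²)*(1 + 2*(4*(-3 + 0)²)) + (28 - 65))*(-63 + 79) = ((4*(-3)²)*(1 + 2*(4*(-3)²)) - 37)*16 = ((4*9)*(1 + 2*(4*9)) - 37)*16 = (36*(1 + 2*36) - 37)*16 = (36*(1 + 72) - 37)*16 = (36*73 - 37)*16 = (2628 - 37)*16 = 2591*16 = 41456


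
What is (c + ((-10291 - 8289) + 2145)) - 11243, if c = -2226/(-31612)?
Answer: -62496765/2258 ≈ -27678.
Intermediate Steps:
c = 159/2258 (c = -2226*(-1/31612) = 159/2258 ≈ 0.070416)
(c + ((-10291 - 8289) + 2145)) - 11243 = (159/2258 + ((-10291 - 8289) + 2145)) - 11243 = (159/2258 + (-18580 + 2145)) - 11243 = (159/2258 - 16435) - 11243 = -37110071/2258 - 11243 = -62496765/2258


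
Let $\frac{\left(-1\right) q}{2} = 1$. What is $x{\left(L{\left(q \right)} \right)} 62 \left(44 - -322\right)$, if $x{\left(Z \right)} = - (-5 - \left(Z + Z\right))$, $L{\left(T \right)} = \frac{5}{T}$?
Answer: $0$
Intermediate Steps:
$q = -2$ ($q = \left(-2\right) 1 = -2$)
$x{\left(Z \right)} = 5 + 2 Z$ ($x{\left(Z \right)} = - (-5 - 2 Z) = 5 + 2 Z$)
$x{\left(L{\left(q \right)} \right)} 62 \left(44 - -322\right) = \left(5 + 2 \frac{5}{-2}\right) 62 \left(44 - -322\right) = \left(5 + 2 \cdot 5 \left(- \frac{1}{2}\right)\right) 62 \left(44 + 322\right) = \left(5 + 2 \left(- \frac{5}{2}\right)\right) 62 \cdot 366 = \left(5 - 5\right) 62 \cdot 366 = 0 \cdot 62 \cdot 366 = 0 \cdot 366 = 0$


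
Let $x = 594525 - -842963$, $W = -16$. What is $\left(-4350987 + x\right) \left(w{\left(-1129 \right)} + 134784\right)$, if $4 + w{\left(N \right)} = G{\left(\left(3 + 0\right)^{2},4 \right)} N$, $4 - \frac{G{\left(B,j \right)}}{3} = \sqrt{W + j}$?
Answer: $-353209310768 - 19736042226 i \sqrt{3} \approx -3.5321 \cdot 10^{11} - 3.4184 \cdot 10^{10} i$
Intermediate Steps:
$G{\left(B,j \right)} = 12 - 3 \sqrt{-16 + j}$
$w{\left(N \right)} = -4 + N \left(12 - 6 i \sqrt{3}\right)$ ($w{\left(N \right)} = -4 + \left(12 - 3 \sqrt{-16 + 4}\right) N = -4 + \left(12 - 3 \sqrt{-12}\right) N = -4 + \left(12 - 3 \cdot 2 i \sqrt{3}\right) N = -4 + \left(12 - 6 i \sqrt{3}\right) N = -4 + N \left(12 - 6 i \sqrt{3}\right)$)
$x = 1437488$ ($x = 594525 + 842963 = 1437488$)
$\left(-4350987 + x\right) \left(w{\left(-1129 \right)} + 134784\right) = \left(-4350987 + 1437488\right) \left(\left(-4 + 6 \left(-1129\right) \left(2 - i \sqrt{3}\right)\right) + 134784\right) = - 2913499 \left(\left(-4 - \left(13548 - 6774 i \sqrt{3}\right)\right) + 134784\right) = - 2913499 \left(\left(-13552 + 6774 i \sqrt{3}\right) + 134784\right) = - 2913499 \left(121232 + 6774 i \sqrt{3}\right) = -353209310768 - 19736042226 i \sqrt{3}$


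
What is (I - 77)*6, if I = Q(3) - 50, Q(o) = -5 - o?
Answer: -810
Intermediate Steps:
I = -58 (I = (-5 - 1*3) - 50 = (-5 - 3) - 50 = -8 - 50 = -58)
(I - 77)*6 = (-58 - 77)*6 = -135*6 = -810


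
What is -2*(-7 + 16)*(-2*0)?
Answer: 0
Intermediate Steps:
-2*(-7 + 16)*(-2*0) = -18*0 = -2*0 = 0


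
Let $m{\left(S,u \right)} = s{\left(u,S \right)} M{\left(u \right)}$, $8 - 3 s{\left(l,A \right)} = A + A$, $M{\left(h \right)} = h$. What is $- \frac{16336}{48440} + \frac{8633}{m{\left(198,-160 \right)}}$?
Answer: $\frac{61961}{775040} \approx 0.079946$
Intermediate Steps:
$s{\left(l,A \right)} = \frac{8}{3} - \frac{2 A}{3}$ ($s{\left(l,A \right)} = \frac{8}{3} - \frac{A + A}{3} = \frac{8}{3} - \frac{2 A}{3}$)
$m{\left(S,u \right)} = u \left(\frac{8}{3} - \frac{2 S}{3}\right)$ ($m{\left(S,u \right)} = \left(\frac{8}{3} - \frac{2 S}{3}\right) u = u \left(\frac{8}{3} - \frac{2 S}{3}\right)$)
$- \frac{16336}{48440} + \frac{8633}{m{\left(198,-160 \right)}} = - \frac{16336}{48440} + \frac{8633}{\frac{2}{3} \left(-160\right) \left(4 - 198\right)} = \left(-16336\right) \frac{1}{48440} + \frac{8633}{\frac{2}{3} \left(-160\right) \left(4 - 198\right)} = - \frac{2042}{6055} + \frac{8633}{\frac{2}{3} \left(-160\right) \left(-194\right)} = - \frac{2042}{6055} + \frac{8633}{\frac{62080}{3}} = - \frac{2042}{6055} + 8633 \cdot \frac{3}{62080} = - \frac{2042}{6055} + \frac{267}{640} = \frac{61961}{775040}$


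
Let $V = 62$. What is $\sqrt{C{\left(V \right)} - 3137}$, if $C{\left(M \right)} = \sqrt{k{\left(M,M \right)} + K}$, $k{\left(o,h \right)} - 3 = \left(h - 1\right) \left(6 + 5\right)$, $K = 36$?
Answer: $\sqrt{-3137 + \sqrt{710}} \approx 55.771 i$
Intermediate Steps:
$k{\left(o,h \right)} = -8 + 11 h$ ($k{\left(o,h \right)} = 3 + \left(h - 1\right) \left(6 + 5\right) = 3 + \left(-1 + h\right) 11 = 3 + \left(-11 + 11 h\right) = -8 + 11 h$)
$C{\left(M \right)} = \sqrt{28 + 11 M}$ ($C{\left(M \right)} = \sqrt{\left(-8 + 11 M\right) + 36} = \sqrt{28 + 11 M}$)
$\sqrt{C{\left(V \right)} - 3137} = \sqrt{\sqrt{28 + 11 \cdot 62} - 3137} = \sqrt{\sqrt{28 + 682} - 3137} = \sqrt{\sqrt{710} - 3137} = \sqrt{-3137 + \sqrt{710}}$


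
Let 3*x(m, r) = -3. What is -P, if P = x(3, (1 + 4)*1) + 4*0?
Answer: 1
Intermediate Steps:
x(m, r) = -1 (x(m, r) = (1/3)*(-3) = -1)
P = -1 (P = -1 + 4*0 = -1 + 0 = -1)
-P = -1*(-1) = 1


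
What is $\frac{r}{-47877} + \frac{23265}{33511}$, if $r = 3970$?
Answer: $\frac{20868505}{34136301} \approx 0.61133$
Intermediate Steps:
$\frac{r}{-47877} + \frac{23265}{33511} = \frac{3970}{-47877} + \frac{23265}{33511} = 3970 \left(- \frac{1}{47877}\right) + 23265 \cdot \frac{1}{33511} = - \frac{3970}{47877} + \frac{495}{713} = \frac{20868505}{34136301}$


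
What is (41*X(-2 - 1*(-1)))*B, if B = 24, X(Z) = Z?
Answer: -984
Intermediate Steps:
(41*X(-2 - 1*(-1)))*B = (41*(-2 - 1*(-1)))*24 = (41*(-2 + 1))*24 = (41*(-1))*24 = -41*24 = -984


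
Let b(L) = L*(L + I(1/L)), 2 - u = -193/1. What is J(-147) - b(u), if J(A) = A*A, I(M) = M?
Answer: -16417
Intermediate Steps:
u = 195 (u = 2 - (-193)/1 = 2 - (-193) = 2 - 1*(-193) = 2 + 193 = 195)
b(L) = L*(L + 1/L)
J(A) = A²
J(-147) - b(u) = (-147)² - (1 + 195²) = 21609 - (1 + 38025) = 21609 - 1*38026 = 21609 - 38026 = -16417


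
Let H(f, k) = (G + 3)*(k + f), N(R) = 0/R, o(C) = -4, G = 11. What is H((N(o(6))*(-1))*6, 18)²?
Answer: 63504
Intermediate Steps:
N(R) = 0
H(f, k) = 14*f + 14*k (H(f, k) = (11 + 3)*(k + f) = 14*(f + k) = 14*f + 14*k)
H((N(o(6))*(-1))*6, 18)² = (14*((0*(-1))*6) + 14*18)² = (14*(0*6) + 252)² = (14*0 + 252)² = (0 + 252)² = 252² = 63504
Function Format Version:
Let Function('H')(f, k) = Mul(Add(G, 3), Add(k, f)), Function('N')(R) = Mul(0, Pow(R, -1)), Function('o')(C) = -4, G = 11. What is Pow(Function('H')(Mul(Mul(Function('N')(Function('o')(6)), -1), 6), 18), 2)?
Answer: 63504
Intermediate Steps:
Function('N')(R) = 0
Function('H')(f, k) = Add(Mul(14, f), Mul(14, k)) (Function('H')(f, k) = Mul(Add(11, 3), Add(k, f)) = Mul(14, Add(f, k)) = Add(Mul(14, f), Mul(14, k)))
Pow(Function('H')(Mul(Mul(Function('N')(Function('o')(6)), -1), 6), 18), 2) = Pow(Add(Mul(14, Mul(Mul(0, -1), 6)), Mul(14, 18)), 2) = Pow(Add(Mul(14, Mul(0, 6)), 252), 2) = Pow(Add(Mul(14, 0), 252), 2) = Pow(Add(0, 252), 2) = Pow(252, 2) = 63504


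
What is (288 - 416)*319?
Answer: -40832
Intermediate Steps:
(288 - 416)*319 = -128*319 = -40832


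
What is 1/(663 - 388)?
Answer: 1/275 ≈ 0.0036364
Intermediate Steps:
1/(663 - 388) = 1/275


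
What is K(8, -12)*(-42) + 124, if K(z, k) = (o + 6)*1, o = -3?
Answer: -2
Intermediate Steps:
K(z, k) = 3 (K(z, k) = (-3 + 6)*1 = 3*1 = 3)
K(8, -12)*(-42) + 124 = 3*(-42) + 124 = -126 + 124 = -2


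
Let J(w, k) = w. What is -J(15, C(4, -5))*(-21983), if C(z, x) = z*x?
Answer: 329745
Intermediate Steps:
C(z, x) = x*z
-J(15, C(4, -5))*(-21983) = -15*(-21983) = -1*(-329745) = 329745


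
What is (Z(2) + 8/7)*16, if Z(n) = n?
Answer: 352/7 ≈ 50.286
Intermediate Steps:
(Z(2) + 8/7)*16 = (2 + 8/7)*16 = (22/7)*16 = 352/7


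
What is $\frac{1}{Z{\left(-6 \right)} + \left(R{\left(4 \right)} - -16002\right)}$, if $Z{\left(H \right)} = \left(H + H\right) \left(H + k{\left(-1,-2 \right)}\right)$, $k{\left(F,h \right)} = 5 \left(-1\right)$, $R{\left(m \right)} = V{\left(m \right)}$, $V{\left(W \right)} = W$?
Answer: $\frac{1}{16138} \approx 6.1966 \cdot 10^{-5}$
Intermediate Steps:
$R{\left(m \right)} = m$
$k{\left(F,h \right)} = -5$
$Z{\left(H \right)} = 2 H \left(-5 + H\right)$ ($Z{\left(H \right)} = \left(H + H\right) \left(H - 5\right) = 2 H \left(-5 + H\right)$)
$\frac{1}{Z{\left(-6 \right)} + \left(R{\left(4 \right)} - -16002\right)} = \frac{1}{2 \left(-6\right) \left(-5 - 6\right) + \left(4 - -16002\right)} = \frac{1}{2 \left(-6\right) \left(-11\right) + \left(4 + 16002\right)} = \frac{1}{132 + 16006} = \frac{1}{16138}$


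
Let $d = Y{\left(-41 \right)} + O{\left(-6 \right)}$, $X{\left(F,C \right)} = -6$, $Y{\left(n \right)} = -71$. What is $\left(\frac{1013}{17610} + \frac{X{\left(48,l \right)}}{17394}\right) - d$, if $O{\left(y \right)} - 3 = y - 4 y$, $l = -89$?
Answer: $\frac{2555488577}{51051390} \approx 50.057$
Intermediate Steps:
$O{\left(y \right)} = 3 - 3 y$ ($O{\left(y \right)} = 3 + \left(y - 4 y\right) = 3 - 3 y$)
$d = -50$ ($d = -71 + \left(3 - -18\right) = -71 + \left(3 + 18\right) = -71 + 21 = -50$)
$\left(\frac{1013}{17610} + \frac{X{\left(48,l \right)}}{17394}\right) - d = \left(\frac{1013}{17610} - \frac{6}{17394}\right) - -50 = \left(1013 \cdot \frac{1}{17610} - \frac{1}{2899}\right) + 50 = \left(\frac{1013}{17610} - \frac{1}{2899}\right) + 50 = \frac{2919077}{51051390} + 50 = \frac{2555488577}{51051390}$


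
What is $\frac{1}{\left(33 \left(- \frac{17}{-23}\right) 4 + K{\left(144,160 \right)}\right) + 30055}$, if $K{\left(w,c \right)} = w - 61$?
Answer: $\frac{23}{695418} \approx 3.3074 \cdot 10^{-5}$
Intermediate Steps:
$K{\left(w,c \right)} = -61 + w$
$\frac{1}{\left(33 \left(- \frac{17}{-23}\right) 4 + K{\left(144,160 \right)}\right) + 30055} = \frac{1}{\left(33 \left(- \frac{17}{-23}\right) 4 + \left(-61 + 144\right)\right) + 30055} = \frac{1}{\left(33 \left(\left(-17\right) \left(- \frac{1}{23}\right)\right) 4 + 83\right) + 30055} = \frac{1}{\left(33 \cdot \frac{17}{23} \cdot 4 + 83\right) + 30055} = \frac{1}{\left(\frac{561}{23} \cdot 4 + 83\right) + 30055} = \frac{1}{\left(\frac{2244}{23} + 83\right) + 30055} = \frac{1}{\frac{4153}{23} + 30055} = \frac{1}{\frac{695418}{23}} = \frac{23}{695418}$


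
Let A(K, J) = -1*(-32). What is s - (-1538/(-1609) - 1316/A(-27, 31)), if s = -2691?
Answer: -34121495/12872 ≈ -2650.8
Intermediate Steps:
A(K, J) = 32
s - (-1538/(-1609) - 1316/A(-27, 31)) = -2691 - (-1538/(-1609) - 1316/32) = -2691 - (-1538*(-1/1609) - 1316*1/32) = -2691 - (1538/1609 - 329/8) = -2691 - 1*(-517057/12872) = -2691 + 517057/12872 = -34121495/12872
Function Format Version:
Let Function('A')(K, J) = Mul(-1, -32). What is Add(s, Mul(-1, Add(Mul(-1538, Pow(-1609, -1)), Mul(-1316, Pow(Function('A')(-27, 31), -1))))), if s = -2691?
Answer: Rational(-34121495, 12872) ≈ -2650.8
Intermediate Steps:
Function('A')(K, J) = 32
Add(s, Mul(-1, Add(Mul(-1538, Pow(-1609, -1)), Mul(-1316, Pow(Function('A')(-27, 31), -1))))) = Add(-2691, Mul(-1, Add(Mul(-1538, Pow(-1609, -1)), Mul(-1316, Pow(32, -1))))) = Add(-2691, Mul(-1, Add(Mul(-1538, Rational(-1, 1609)), Mul(-1316, Rational(1, 32))))) = Add(-2691, Mul(-1, Add(Rational(1538, 1609), Rational(-329, 8)))) = Add(-2691, Mul(-1, Rational(-517057, 12872))) = Add(-2691, Rational(517057, 12872)) = Rational(-34121495, 12872)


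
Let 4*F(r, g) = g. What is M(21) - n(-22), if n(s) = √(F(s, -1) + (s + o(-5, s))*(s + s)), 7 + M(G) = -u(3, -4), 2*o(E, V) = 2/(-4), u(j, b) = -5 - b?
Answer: -6 - 3*√435/2 ≈ -37.285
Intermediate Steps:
o(E, V) = -¼ (o(E, V) = (2/(-4))/2 = (2*(-¼))/2 = (½)*(-½) = -¼)
F(r, g) = g/4
M(G) = -6 (M(G) = -7 - (-5 - 1*(-4)) = -7 - (-5 + 4) = -7 - 1*(-1) = -7 + 1 = -6)
n(s) = √(-¼ + 2*s*(-¼ + s)) (n(s) = √((¼)*(-1) + (s - ¼)*(s + s)) = √(-¼ + (-¼ + s)*(2*s)) = √(-¼ + 2*s*(-¼ + s)))
M(21) - n(-22) = -6 - √(-1 - 2*(-22) + 8*(-22)²)/2 = -6 - √(-1 + 44 + 8*484)/2 = -6 - √(-1 + 44 + 3872)/2 = -6 - √3915/2 = -6 - 3*√435/2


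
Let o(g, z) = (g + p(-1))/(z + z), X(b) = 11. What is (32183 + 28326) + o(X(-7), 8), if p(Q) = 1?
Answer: 242039/4 ≈ 60510.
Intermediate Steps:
o(g, z) = (1 + g)/(2*z) (o(g, z) = (g + 1)/(z + z) = (1 + g)/((2*z)) = (1 + g)*(1/(2*z)) = (1 + g)/(2*z))
(32183 + 28326) + o(X(-7), 8) = (32183 + 28326) + (½)*(1 + 11)/8 = 60509 + (½)*(⅛)*12 = 60509 + ¾ = 242039/4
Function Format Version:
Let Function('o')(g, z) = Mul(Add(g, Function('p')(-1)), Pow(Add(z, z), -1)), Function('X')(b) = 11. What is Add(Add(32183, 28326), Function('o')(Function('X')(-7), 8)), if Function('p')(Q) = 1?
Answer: Rational(242039, 4) ≈ 60510.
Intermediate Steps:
Function('o')(g, z) = Mul(Rational(1, 2), Pow(z, -1), Add(1, g)) (Function('o')(g, z) = Mul(Add(g, 1), Pow(Add(z, z), -1)) = Mul(Add(1, g), Pow(Mul(2, z), -1)) = Mul(Add(1, g), Mul(Rational(1, 2), Pow(z, -1))) = Mul(Rational(1, 2), Pow(z, -1), Add(1, g)))
Add(Add(32183, 28326), Function('o')(Function('X')(-7), 8)) = Add(Add(32183, 28326), Mul(Rational(1, 2), Pow(8, -1), Add(1, 11))) = Add(60509, Mul(Rational(1, 2), Rational(1, 8), 12)) = Add(60509, Rational(3, 4)) = Rational(242039, 4)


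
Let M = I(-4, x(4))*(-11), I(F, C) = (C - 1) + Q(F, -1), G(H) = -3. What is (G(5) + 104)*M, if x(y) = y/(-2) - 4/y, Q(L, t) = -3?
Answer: 7777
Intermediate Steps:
x(y) = -4/y - y/2 (x(y) = y*(-½) - 4/y = -y/2 - 4/y = -4/y - y/2)
I(F, C) = -4 + C (I(F, C) = (C - 1) - 3 = (-1 + C) - 3 = -4 + C)
M = 77 (M = (-4 + (-4/4 - ½*4))*(-11) = (-4 + (-4*¼ - 2))*(-11) = (-4 + (-1 - 2))*(-11) = (-4 - 3)*(-11) = -7*(-11) = 77)
(G(5) + 104)*M = (-3 + 104)*77 = 101*77 = 7777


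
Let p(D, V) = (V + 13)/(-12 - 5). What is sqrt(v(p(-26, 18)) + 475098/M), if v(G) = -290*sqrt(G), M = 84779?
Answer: sqrt(40278333342 - 122609933170*I*sqrt(527))/84779 ≈ 14.094 - 13.893*I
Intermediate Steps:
p(D, V) = -13/17 - V/17 (p(D, V) = (13 + V)/(-17) = (13 + V)*(-1/17) = -13/17 - V/17)
sqrt(v(p(-26, 18)) + 475098/M) = sqrt(-290*sqrt(-13/17 - 1/17*18) + 475098/84779) = sqrt(-290*sqrt(-13/17 - 18/17) + 475098*(1/84779)) = sqrt(-290*I*sqrt(527)/17 + 475098/84779) = sqrt(475098/84779 - 290*I*sqrt(527)/17)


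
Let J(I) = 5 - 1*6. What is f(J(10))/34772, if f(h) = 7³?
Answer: 343/34772 ≈ 0.0098643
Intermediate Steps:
J(I) = -1 (J(I) = 5 - 6 = -1)
f(h) = 343
f(J(10))/34772 = 343/34772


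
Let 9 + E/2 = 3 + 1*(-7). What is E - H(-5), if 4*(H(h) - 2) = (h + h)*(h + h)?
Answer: -53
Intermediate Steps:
E = -26 (E = -18 + 2*(3 + 1*(-7)) = -18 + 2*(3 - 7) = -18 + 2*(-4) = -18 - 8 = -26)
H(h) = 2 + h² (H(h) = 2 + ((h + h)*(h + h))/4 = 2 + ((2*h)*(2*h))/4 = 2 + (4*h²)/4 = 2 + h²)
E - H(-5) = -26 - (2 + (-5)²) = -26 - (2 + 25) = -26 - 1*27 = -26 - 27 = -53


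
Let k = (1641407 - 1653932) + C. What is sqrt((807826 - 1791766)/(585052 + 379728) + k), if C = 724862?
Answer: sqrt(1657606624315694)/48239 ≈ 844.00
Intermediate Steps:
k = 712337 (k = (1641407 - 1653932) + 724862 = -12525 + 724862 = 712337)
sqrt((807826 - 1791766)/(585052 + 379728) + k) = sqrt((807826 - 1791766)/(585052 + 379728) + 712337) = sqrt(-983940/964780 + 712337) = sqrt(-983940*1/964780 + 712337) = sqrt(-49197/48239 + 712337) = sqrt(34362375346/48239) = sqrt(1657606624315694)/48239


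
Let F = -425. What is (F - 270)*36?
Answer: -25020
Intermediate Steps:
(F - 270)*36 = (-425 - 270)*36 = -695*36 = -25020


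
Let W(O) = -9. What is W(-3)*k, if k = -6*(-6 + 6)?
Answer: 0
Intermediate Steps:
k = 0 (k = -6*0 = 0)
W(-3)*k = -9*0 = 0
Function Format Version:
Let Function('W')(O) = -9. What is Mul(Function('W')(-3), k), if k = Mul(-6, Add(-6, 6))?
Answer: 0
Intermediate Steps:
k = 0 (k = Mul(-6, 0) = 0)
Mul(Function('W')(-3), k) = Mul(-9, 0) = 0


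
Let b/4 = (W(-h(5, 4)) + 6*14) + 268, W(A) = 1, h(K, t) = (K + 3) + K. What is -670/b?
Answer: -335/706 ≈ -0.47450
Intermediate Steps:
h(K, t) = 3 + 2*K (h(K, t) = (3 + K) + K = 3 + 2*K)
b = 1412 (b = 4*((1 + 6*14) + 268) = 4*((1 + 84) + 268) = 4*(85 + 268) = 4*353 = 1412)
-670/b = -670/1412 = -670*1/1412 = -335/706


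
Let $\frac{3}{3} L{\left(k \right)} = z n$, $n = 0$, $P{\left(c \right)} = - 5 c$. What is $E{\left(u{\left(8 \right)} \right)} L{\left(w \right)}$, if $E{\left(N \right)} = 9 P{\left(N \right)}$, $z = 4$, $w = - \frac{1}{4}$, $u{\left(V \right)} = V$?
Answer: $0$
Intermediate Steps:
$w = - \frac{1}{4}$ ($w = \left(-1\right) \frac{1}{4} = - \frac{1}{4} \approx -0.25$)
$E{\left(N \right)} = - 45 N$ ($E{\left(N \right)} = 9 \left(- 5 N\right) = - 45 N$)
$L{\left(k \right)} = 0$ ($L{\left(k \right)} = 4 \cdot 0 = 0$)
$E{\left(u{\left(8 \right)} \right)} L{\left(w \right)} = \left(-45\right) 8 \cdot 0 = \left(-360\right) 0 = 0$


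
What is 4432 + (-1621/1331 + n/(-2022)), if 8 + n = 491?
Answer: 3974613763/897094 ≈ 4430.5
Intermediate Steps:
n = 483 (n = -8 + 491 = 483)
4432 + (-1621/1331 + n/(-2022)) = 4432 + (-1621/1331 + 483/(-2022)) = 4432 + (-1621*1/1331 + 483*(-1/2022)) = 4432 + (-1621/1331 - 161/674) = 4432 - 1306845/897094 = 3974613763/897094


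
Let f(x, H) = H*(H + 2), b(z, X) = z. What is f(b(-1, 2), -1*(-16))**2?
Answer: 82944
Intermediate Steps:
f(x, H) = H*(2 + H)
f(b(-1, 2), -1*(-16))**2 = ((-1*(-16))*(2 - 1*(-16)))**2 = (16*(2 + 16))**2 = (16*18)**2 = 288**2 = 82944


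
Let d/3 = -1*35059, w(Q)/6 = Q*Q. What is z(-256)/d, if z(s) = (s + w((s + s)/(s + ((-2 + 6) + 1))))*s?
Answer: -3726180352/6626256177 ≈ -0.56234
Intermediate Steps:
w(Q) = 6*Q² (w(Q) = 6*(Q*Q) = 6*Q²)
z(s) = s*(s + 24*s²/(5 + s)²) (z(s) = (s + 6*((s + s)/(s + ((-2 + 6) + 1)))²)*s = (s + 6*((2*s)/(s + (4 + 1)))²)*s = (s + 6*((2*s)/(s + 5))²)*s = (s + 6*((2*s)/(5 + s))²)*s = (s + 6*(2*s/(5 + s))²)*s = (s + 6*(4*s²/(5 + s)²))*s = (s + 24*s²/(5 + s)²)*s = s*(s + 24*s²/(5 + s)²))
d = -105177 (d = 3*(-1*35059) = 3*(-35059) = -105177)
z(-256)/d = ((-256)² + 24*(-256)³/(5 - 256)²)/(-105177) = (65536 + 24*(-16777216)/(-251)²)*(-1/105177) = (65536 + 24*(-16777216)*(1/63001))*(-1/105177) = (65536 - 402653184/63001)*(-1/105177) = (3726180352/63001)*(-1/105177) = -3726180352/6626256177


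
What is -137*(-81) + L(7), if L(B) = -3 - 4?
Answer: 11090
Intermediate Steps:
L(B) = -7
-137*(-81) + L(7) = -137*(-81) - 7 = 11097 - 7 = 11090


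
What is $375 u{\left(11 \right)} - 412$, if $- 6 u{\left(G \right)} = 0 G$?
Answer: $-412$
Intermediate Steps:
$u{\left(G \right)} = 0$ ($u{\left(G \right)} = - \frac{0 G}{6} = \left(- \frac{1}{6}\right) 0 = 0$)
$375 u{\left(11 \right)} - 412 = 375 \cdot 0 - 412 = 0 - 412 = -412$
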